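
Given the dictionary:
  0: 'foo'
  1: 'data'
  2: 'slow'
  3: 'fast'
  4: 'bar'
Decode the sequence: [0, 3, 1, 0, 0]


Look up each index in the dictionary:
  0 -> 'foo'
  3 -> 'fast'
  1 -> 'data'
  0 -> 'foo'
  0 -> 'foo'

Decoded: "foo fast data foo foo"


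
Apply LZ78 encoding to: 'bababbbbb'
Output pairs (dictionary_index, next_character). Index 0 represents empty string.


LZ78 encoding steps:
Dictionary: {0: ''}
Step 1: w='' (idx 0), next='b' -> output (0, 'b'), add 'b' as idx 1
Step 2: w='' (idx 0), next='a' -> output (0, 'a'), add 'a' as idx 2
Step 3: w='b' (idx 1), next='a' -> output (1, 'a'), add 'ba' as idx 3
Step 4: w='b' (idx 1), next='b' -> output (1, 'b'), add 'bb' as idx 4
Step 5: w='bb' (idx 4), next='b' -> output (4, 'b'), add 'bbb' as idx 5


Encoded: [(0, 'b'), (0, 'a'), (1, 'a'), (1, 'b'), (4, 'b')]


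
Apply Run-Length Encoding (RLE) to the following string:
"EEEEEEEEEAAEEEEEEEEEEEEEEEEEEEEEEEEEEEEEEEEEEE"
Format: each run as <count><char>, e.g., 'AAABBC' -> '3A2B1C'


Scanning runs left to right:
  i=0: run of 'E' x 9 -> '9E'
  i=9: run of 'A' x 2 -> '2A'
  i=11: run of 'E' x 35 -> '35E'

RLE = 9E2A35E


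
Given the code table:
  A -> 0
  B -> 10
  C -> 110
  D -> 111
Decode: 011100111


Decoding:
0 -> A
111 -> D
0 -> A
0 -> A
111 -> D


Result: ADAAD


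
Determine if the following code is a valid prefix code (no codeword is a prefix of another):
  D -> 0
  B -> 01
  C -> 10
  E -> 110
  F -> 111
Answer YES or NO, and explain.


Checking each pair (does one codeword prefix another?):
  D='0' vs B='01': prefix -- VIOLATION

NO -- this is NOT a valid prefix code. D (0) is a prefix of B (01).


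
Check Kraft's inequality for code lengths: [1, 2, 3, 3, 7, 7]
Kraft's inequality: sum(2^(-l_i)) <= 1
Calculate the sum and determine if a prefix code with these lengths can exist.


Sum = 2^(-1) + 2^(-2) + 2^(-3) + 2^(-3) + 2^(-7) + 2^(-7)
    = 0.5 + 0.25 + 0.125 + 0.125 + 0.0078125 + 0.0078125
    = 130/128 = 1.015625
Since 1.015625 > 1, Kraft's inequality is NOT satisfied.
A prefix code with these lengths CANNOT exist.

Kraft sum = 1.015625. Not satisfied.


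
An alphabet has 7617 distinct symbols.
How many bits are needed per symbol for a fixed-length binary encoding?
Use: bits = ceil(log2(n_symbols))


log2(7617) = 12.895
Bracket: 2^12 = 4096 < 7617 <= 2^13 = 8192
So ceil(log2(7617)) = 13

bits = ceil(log2(7617)) = ceil(12.895) = 13 bits


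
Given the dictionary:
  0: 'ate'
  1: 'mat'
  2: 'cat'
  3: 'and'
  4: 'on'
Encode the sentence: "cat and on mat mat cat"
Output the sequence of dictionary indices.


Look up each word in the dictionary:
  'cat' -> 2
  'and' -> 3
  'on' -> 4
  'mat' -> 1
  'mat' -> 1
  'cat' -> 2

Encoded: [2, 3, 4, 1, 1, 2]


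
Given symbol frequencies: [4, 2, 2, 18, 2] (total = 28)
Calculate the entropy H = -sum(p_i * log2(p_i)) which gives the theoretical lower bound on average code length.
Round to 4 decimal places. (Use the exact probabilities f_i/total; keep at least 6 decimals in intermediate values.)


Per-symbol terms -p_i * log2(p_i) with p_i = f_i/28:
  p = 4/28 = 0.142857: log2(p) = -2.807355, -p*log2(p) = 0.401051
  p = 2/28 = 0.071429: log2(p) = -3.807355, -p*log2(p) = 0.271954
  p = 2/28 = 0.071429: log2(p) = -3.807355, -p*log2(p) = 0.271954
  p = 18/28 = 0.642857: log2(p) = -0.637430, -p*log2(p) = 0.409776
  p = 2/28 = 0.071429: log2(p) = -3.807355, -p*log2(p) = 0.271954
H = 0.401051 + 0.271954 + 0.271954 + 0.409776 + 0.271954 = 1.626689

H = 1.6267 bits/symbol


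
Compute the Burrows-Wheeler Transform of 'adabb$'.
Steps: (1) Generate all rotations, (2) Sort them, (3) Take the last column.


Rotations (sorted):
  0: $adabb -> last char: b
  1: abb$ad -> last char: d
  2: adabb$ -> last char: $
  3: b$adab -> last char: b
  4: bb$ada -> last char: a
  5: dabb$a -> last char: a


BWT = bd$baa


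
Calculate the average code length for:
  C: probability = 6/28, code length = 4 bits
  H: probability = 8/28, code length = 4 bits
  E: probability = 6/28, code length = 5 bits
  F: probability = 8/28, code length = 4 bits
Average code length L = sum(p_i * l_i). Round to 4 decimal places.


Weighted contributions p_i * l_i:
  C: (6/28) * 4 = 24/28
  H: (8/28) * 4 = 32/28
  E: (6/28) * 5 = 30/28
  F: (8/28) * 4 = 32/28
Sum = (24 + 32 + 30 + 32)/28 = 118/28

L = 118/28 = 4.2143 bits/symbol


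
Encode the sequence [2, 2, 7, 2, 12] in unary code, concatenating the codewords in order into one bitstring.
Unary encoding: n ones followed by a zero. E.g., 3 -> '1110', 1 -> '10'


Encode each number as n ones followed by a terminating 0:
  2 -> 110 (3 bits)
  2 -> 110 (3 bits)
  7 -> 11111110 (8 bits)
  2 -> 110 (3 bits)
  12 -> 1111111111110 (13 bits)
Total length = 3 + 3 + 8 + 3 + 13 = 30 bits.

Unary([2, 2, 7, 2, 12]) = 110110111111101101111111111110 (30 bits)


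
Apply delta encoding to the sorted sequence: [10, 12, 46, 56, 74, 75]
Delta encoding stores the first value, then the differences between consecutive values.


First value: 10
Deltas:
  12 - 10 = 2
  46 - 12 = 34
  56 - 46 = 10
  74 - 56 = 18
  75 - 74 = 1


Delta encoded: [10, 2, 34, 10, 18, 1]


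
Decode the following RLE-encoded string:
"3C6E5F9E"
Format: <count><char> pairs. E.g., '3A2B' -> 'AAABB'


Expanding each <count><char> pair:
  3C -> 'CCC'
  6E -> 'EEEEEE'
  5F -> 'FFFFF'
  9E -> 'EEEEEEEEE'

Decoded = CCCEEEEEEFFFFFEEEEEEEEE


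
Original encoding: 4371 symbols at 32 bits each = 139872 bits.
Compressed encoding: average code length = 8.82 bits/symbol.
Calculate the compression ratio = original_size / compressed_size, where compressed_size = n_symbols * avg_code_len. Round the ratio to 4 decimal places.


original_size = n_symbols * orig_bits = 4371 * 32 = 139872 bits
compressed_size = n_symbols * avg_code_len = 4371 * 8.82 = 38552.22 bits
ratio = original_size / compressed_size = 139872 / 38552.22 = 3.6281

Compression ratio = 3.6281


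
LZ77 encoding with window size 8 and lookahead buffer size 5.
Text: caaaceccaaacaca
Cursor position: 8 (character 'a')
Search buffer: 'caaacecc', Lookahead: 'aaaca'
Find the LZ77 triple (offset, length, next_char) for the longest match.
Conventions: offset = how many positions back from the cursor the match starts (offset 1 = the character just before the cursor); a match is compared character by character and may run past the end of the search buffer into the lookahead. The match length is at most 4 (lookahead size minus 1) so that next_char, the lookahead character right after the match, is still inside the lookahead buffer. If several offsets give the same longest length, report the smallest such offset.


Try each offset into the search buffer:
  offset=1 (pos 7, char 'c'): match length 0
  offset=2 (pos 6, char 'c'): match length 0
  offset=3 (pos 5, char 'e'): match length 0
  offset=4 (pos 4, char 'c'): match length 0
  offset=5 (pos 3, char 'a'): match length 1
  offset=6 (pos 2, char 'a'): match length 2
  offset=7 (pos 1, char 'a'): match length 4
  offset=8 (pos 0, char 'c'): match length 0
Longest match has length 4 at offset 7.
next_char = character at position 8 + 4 = 12 -> 'a'

Best match: offset=7, length=4 (matching 'aaac' starting at position 1)
LZ77 triple: (7, 4, 'a')


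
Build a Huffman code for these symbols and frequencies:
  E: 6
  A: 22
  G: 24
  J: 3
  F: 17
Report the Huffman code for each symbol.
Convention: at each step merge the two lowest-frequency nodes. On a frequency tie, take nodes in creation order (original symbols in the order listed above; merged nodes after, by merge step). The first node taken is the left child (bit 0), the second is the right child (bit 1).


Huffman tree construction:
Step 1: Merge J(3) + E(6) = 9
Step 2: Merge (J+E)(9) + F(17) = 26
Step 3: Merge A(22) + G(24) = 46
Step 4: Merge ((J+E)+F)(26) + (A+G)(46) = 72
Read each symbol's code off the tree from the root (left child = 0, right child = 1).

Codes:
  E: 001 (length 3)
  A: 10 (length 2)
  G: 11 (length 2)
  J: 000 (length 3)
  F: 01 (length 2)
Average code length: 153/72 = 2.1250 bits/symbol


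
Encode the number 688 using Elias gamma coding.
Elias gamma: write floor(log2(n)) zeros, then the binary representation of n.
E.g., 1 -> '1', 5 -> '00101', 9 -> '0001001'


num_bits = floor(log2(688)) + 1 = 10
leading_zeros = num_bits - 1 = 9
binary(688) = 1010110000

Elias gamma(688) = '000000000' + '1010110000' = 0000000001010110000 (19 bits)


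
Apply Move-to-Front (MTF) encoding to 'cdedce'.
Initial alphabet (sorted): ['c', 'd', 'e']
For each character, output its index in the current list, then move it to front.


MTF encoding:
'c': index 0 in ['c', 'd', 'e'] -> ['c', 'd', 'e']
'd': index 1 in ['c', 'd', 'e'] -> ['d', 'c', 'e']
'e': index 2 in ['d', 'c', 'e'] -> ['e', 'd', 'c']
'd': index 1 in ['e', 'd', 'c'] -> ['d', 'e', 'c']
'c': index 2 in ['d', 'e', 'c'] -> ['c', 'd', 'e']
'e': index 2 in ['c', 'd', 'e'] -> ['e', 'c', 'd']


Output: [0, 1, 2, 1, 2, 2]


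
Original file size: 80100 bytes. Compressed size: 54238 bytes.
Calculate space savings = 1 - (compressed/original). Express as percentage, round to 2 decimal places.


ratio = compressed/original = 54238/80100 = 0.677129
savings = 1 - ratio = 1 - 0.677129 = 0.322871
as a percentage: 0.322871 * 100 = 32.29%

Space savings = 1 - 54238/80100 = 32.29%


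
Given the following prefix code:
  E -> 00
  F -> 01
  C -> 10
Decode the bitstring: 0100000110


Decoding step by step:
Bits 01 -> F
Bits 00 -> E
Bits 00 -> E
Bits 01 -> F
Bits 10 -> C


Decoded message: FEEFC


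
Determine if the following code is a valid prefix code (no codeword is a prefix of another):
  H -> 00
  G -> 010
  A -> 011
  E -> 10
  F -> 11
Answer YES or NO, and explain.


Checking each pair (does one codeword prefix another?):
  H='00' vs G='010': no prefix
  H='00' vs A='011': no prefix
  H='00' vs E='10': no prefix
  H='00' vs F='11': no prefix
  G='010' vs H='00': no prefix
  G='010' vs A='011': no prefix
  G='010' vs E='10': no prefix
  G='010' vs F='11': no prefix
  A='011' vs H='00': no prefix
  A='011' vs G='010': no prefix
  A='011' vs E='10': no prefix
  A='011' vs F='11': no prefix
  E='10' vs H='00': no prefix
  E='10' vs G='010': no prefix
  E='10' vs A='011': no prefix
  E='10' vs F='11': no prefix
  F='11' vs H='00': no prefix
  F='11' vs G='010': no prefix
  F='11' vs A='011': no prefix
  F='11' vs E='10': no prefix
No violation found over all pairs.

YES -- this is a valid prefix code. No codeword is a prefix of any other codeword.


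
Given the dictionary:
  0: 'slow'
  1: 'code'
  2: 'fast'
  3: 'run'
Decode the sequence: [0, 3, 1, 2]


Look up each index in the dictionary:
  0 -> 'slow'
  3 -> 'run'
  1 -> 'code'
  2 -> 'fast'

Decoded: "slow run code fast"


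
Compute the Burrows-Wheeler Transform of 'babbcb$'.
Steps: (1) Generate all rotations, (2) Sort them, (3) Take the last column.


Rotations (sorted):
  0: $babbcb -> last char: b
  1: abbcb$b -> last char: b
  2: b$babbc -> last char: c
  3: babbcb$ -> last char: $
  4: bbcb$ba -> last char: a
  5: bcb$bab -> last char: b
  6: cb$babb -> last char: b


BWT = bbc$abb


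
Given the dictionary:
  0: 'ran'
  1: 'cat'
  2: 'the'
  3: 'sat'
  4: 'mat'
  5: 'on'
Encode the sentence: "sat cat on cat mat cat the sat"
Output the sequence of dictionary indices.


Look up each word in the dictionary:
  'sat' -> 3
  'cat' -> 1
  'on' -> 5
  'cat' -> 1
  'mat' -> 4
  'cat' -> 1
  'the' -> 2
  'sat' -> 3

Encoded: [3, 1, 5, 1, 4, 1, 2, 3]


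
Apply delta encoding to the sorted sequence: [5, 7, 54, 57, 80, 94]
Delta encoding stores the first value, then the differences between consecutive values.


First value: 5
Deltas:
  7 - 5 = 2
  54 - 7 = 47
  57 - 54 = 3
  80 - 57 = 23
  94 - 80 = 14


Delta encoded: [5, 2, 47, 3, 23, 14]


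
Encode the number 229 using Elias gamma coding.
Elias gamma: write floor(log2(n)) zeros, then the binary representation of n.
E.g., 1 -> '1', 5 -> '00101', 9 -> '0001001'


num_bits = floor(log2(229)) + 1 = 8
leading_zeros = num_bits - 1 = 7
binary(229) = 11100101

Elias gamma(229) = '0000000' + '11100101' = 000000011100101 (15 bits)


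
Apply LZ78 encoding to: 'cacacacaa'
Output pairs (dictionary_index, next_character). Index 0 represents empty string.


LZ78 encoding steps:
Dictionary: {0: ''}
Step 1: w='' (idx 0), next='c' -> output (0, 'c'), add 'c' as idx 1
Step 2: w='' (idx 0), next='a' -> output (0, 'a'), add 'a' as idx 2
Step 3: w='c' (idx 1), next='a' -> output (1, 'a'), add 'ca' as idx 3
Step 4: w='ca' (idx 3), next='c' -> output (3, 'c'), add 'cac' as idx 4
Step 5: w='a' (idx 2), next='a' -> output (2, 'a'), add 'aa' as idx 5


Encoded: [(0, 'c'), (0, 'a'), (1, 'a'), (3, 'c'), (2, 'a')]


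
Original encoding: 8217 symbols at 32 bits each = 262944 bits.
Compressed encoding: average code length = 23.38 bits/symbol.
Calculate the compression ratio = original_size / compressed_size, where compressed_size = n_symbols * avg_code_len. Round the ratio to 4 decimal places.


original_size = n_symbols * orig_bits = 8217 * 32 = 262944 bits
compressed_size = n_symbols * avg_code_len = 8217 * 23.38 = 192113.46 bits
ratio = original_size / compressed_size = 262944 / 192113.46 = 1.3687

Compression ratio = 1.3687


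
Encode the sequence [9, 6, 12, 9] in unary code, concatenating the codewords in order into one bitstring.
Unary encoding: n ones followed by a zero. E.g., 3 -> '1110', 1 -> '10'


Encode each number as n ones followed by a terminating 0:
  9 -> 1111111110 (10 bits)
  6 -> 1111110 (7 bits)
  12 -> 1111111111110 (13 bits)
  9 -> 1111111110 (10 bits)
Total length = 10 + 7 + 13 + 10 = 40 bits.

Unary([9, 6, 12, 9]) = 1111111110111111011111111111101111111110 (40 bits)


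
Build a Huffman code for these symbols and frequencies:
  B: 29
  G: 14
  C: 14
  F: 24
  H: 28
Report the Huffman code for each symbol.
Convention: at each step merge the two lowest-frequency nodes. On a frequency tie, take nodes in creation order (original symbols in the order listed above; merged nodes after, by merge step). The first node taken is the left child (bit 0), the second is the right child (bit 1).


Huffman tree construction:
Step 1: Merge G(14) + C(14) = 28
Step 2: Merge F(24) + H(28) = 52
Step 3: Merge (G+C)(28) + B(29) = 57
Step 4: Merge (F+H)(52) + ((G+C)+B)(57) = 109
Read each symbol's code off the tree from the root (left child = 0, right child = 1).

Codes:
  B: 11 (length 2)
  G: 100 (length 3)
  C: 101 (length 3)
  F: 00 (length 2)
  H: 01 (length 2)
Average code length: 246/109 = 2.2569 bits/symbol


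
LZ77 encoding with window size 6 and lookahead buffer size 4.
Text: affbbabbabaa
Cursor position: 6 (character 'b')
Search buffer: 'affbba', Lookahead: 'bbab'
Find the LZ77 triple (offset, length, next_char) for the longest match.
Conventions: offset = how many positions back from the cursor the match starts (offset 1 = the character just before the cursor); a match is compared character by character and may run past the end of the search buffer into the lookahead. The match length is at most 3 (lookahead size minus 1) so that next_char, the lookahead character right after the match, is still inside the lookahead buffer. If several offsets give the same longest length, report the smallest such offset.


Try each offset into the search buffer:
  offset=1 (pos 5, char 'a'): match length 0
  offset=2 (pos 4, char 'b'): match length 1
  offset=3 (pos 3, char 'b'): match length 3
  offset=4 (pos 2, char 'f'): match length 0
  offset=5 (pos 1, char 'f'): match length 0
  offset=6 (pos 0, char 'a'): match length 0
Longest match has length 3 at offset 3.
next_char = character at position 6 + 3 = 9 -> 'b'

Best match: offset=3, length=3 (matching 'bba' starting at position 3)
LZ77 triple: (3, 3, 'b')


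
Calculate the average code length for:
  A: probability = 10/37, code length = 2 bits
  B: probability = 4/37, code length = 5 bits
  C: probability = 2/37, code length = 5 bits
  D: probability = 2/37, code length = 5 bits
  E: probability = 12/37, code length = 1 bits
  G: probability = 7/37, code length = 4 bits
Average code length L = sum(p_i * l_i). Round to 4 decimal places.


Weighted contributions p_i * l_i:
  A: (10/37) * 2 = 20/37
  B: (4/37) * 5 = 20/37
  C: (2/37) * 5 = 10/37
  D: (2/37) * 5 = 10/37
  E: (12/37) * 1 = 12/37
  G: (7/37) * 4 = 28/37
Sum = (20 + 20 + 10 + 10 + 12 + 28)/37 = 100/37

L = 100/37 = 2.7027 bits/symbol


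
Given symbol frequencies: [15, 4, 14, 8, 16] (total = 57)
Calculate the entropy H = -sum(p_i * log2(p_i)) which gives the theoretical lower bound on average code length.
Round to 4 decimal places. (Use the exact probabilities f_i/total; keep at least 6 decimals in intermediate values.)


Per-symbol terms -p_i * log2(p_i) with p_i = f_i/57:
  p = 15/57 = 0.263158: log2(p) = -1.925999, -p*log2(p) = 0.506842
  p = 4/57 = 0.070175: log2(p) = -3.832890, -p*log2(p) = 0.268975
  p = 14/57 = 0.245614: log2(p) = -2.025535, -p*log2(p) = 0.497500
  p = 8/57 = 0.140351: log2(p) = -2.832890, -p*log2(p) = 0.397599
  p = 16/57 = 0.280702: log2(p) = -1.832890, -p*log2(p) = 0.514495
H = 0.506842 + 0.268975 + 0.497500 + 0.397599 + 0.514495 = 2.185411

H = 2.1854 bits/symbol


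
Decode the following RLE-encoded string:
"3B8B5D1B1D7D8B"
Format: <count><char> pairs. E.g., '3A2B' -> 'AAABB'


Expanding each <count><char> pair:
  3B -> 'BBB'
  8B -> 'BBBBBBBB'
  5D -> 'DDDDD'
  1B -> 'B'
  1D -> 'D'
  7D -> 'DDDDDDD'
  8B -> 'BBBBBBBB'

Decoded = BBBBBBBBBBBDDDDDBDDDDDDDDBBBBBBBB


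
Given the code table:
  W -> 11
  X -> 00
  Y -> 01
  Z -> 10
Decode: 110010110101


Decoding:
11 -> W
00 -> X
10 -> Z
11 -> W
01 -> Y
01 -> Y


Result: WXZWYY


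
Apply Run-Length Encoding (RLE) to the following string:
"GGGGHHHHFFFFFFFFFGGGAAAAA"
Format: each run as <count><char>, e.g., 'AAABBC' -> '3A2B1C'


Scanning runs left to right:
  i=0: run of 'G' x 4 -> '4G'
  i=4: run of 'H' x 4 -> '4H'
  i=8: run of 'F' x 9 -> '9F'
  i=17: run of 'G' x 3 -> '3G'
  i=20: run of 'A' x 5 -> '5A'

RLE = 4G4H9F3G5A


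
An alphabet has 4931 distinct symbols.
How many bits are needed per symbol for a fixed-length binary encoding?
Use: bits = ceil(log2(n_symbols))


log2(4931) = 12.2677
Bracket: 2^12 = 4096 < 4931 <= 2^13 = 8192
So ceil(log2(4931)) = 13

bits = ceil(log2(4931)) = ceil(12.2677) = 13 bits


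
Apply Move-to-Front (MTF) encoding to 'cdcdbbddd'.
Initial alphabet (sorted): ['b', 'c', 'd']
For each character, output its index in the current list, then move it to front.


MTF encoding:
'c': index 1 in ['b', 'c', 'd'] -> ['c', 'b', 'd']
'd': index 2 in ['c', 'b', 'd'] -> ['d', 'c', 'b']
'c': index 1 in ['d', 'c', 'b'] -> ['c', 'd', 'b']
'd': index 1 in ['c', 'd', 'b'] -> ['d', 'c', 'b']
'b': index 2 in ['d', 'c', 'b'] -> ['b', 'd', 'c']
'b': index 0 in ['b', 'd', 'c'] -> ['b', 'd', 'c']
'd': index 1 in ['b', 'd', 'c'] -> ['d', 'b', 'c']
'd': index 0 in ['d', 'b', 'c'] -> ['d', 'b', 'c']
'd': index 0 in ['d', 'b', 'c'] -> ['d', 'b', 'c']


Output: [1, 2, 1, 1, 2, 0, 1, 0, 0]


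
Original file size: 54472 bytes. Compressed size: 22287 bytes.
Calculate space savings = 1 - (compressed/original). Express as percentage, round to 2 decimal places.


ratio = compressed/original = 22287/54472 = 0.409146
savings = 1 - ratio = 1 - 0.409146 = 0.590854
as a percentage: 0.590854 * 100 = 59.09%

Space savings = 1 - 22287/54472 = 59.09%


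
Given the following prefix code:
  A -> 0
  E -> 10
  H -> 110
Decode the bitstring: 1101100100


Decoding step by step:
Bits 110 -> H
Bits 110 -> H
Bits 0 -> A
Bits 10 -> E
Bits 0 -> A


Decoded message: HHAEA


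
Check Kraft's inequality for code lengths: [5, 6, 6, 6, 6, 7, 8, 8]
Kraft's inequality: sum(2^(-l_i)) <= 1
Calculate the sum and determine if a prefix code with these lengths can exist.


Sum = 2^(-5) + 2^(-6) + 2^(-6) + 2^(-6) + 2^(-6) + 2^(-7) + 2^(-8) + 2^(-8)
    = 0.03125 + 0.015625 + 0.015625 + 0.015625 + 0.015625 + 0.0078125 + 0.00390625 + 0.00390625
    = 28/256 = 0.109375
Since 0.109375 <= 1, Kraft's inequality IS satisfied.
A prefix code with these lengths CAN exist.

Kraft sum = 0.109375. Satisfied.


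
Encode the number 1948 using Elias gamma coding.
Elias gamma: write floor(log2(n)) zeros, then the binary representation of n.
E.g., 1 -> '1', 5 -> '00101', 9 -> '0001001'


num_bits = floor(log2(1948)) + 1 = 11
leading_zeros = num_bits - 1 = 10
binary(1948) = 11110011100

Elias gamma(1948) = '0000000000' + '11110011100' = 000000000011110011100 (21 bits)


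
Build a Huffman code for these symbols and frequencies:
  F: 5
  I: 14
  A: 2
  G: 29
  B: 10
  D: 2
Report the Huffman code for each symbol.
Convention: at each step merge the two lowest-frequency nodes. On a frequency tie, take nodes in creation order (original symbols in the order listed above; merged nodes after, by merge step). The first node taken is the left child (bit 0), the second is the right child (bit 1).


Huffman tree construction:
Step 1: Merge A(2) + D(2) = 4
Step 2: Merge (A+D)(4) + F(5) = 9
Step 3: Merge ((A+D)+F)(9) + B(10) = 19
Step 4: Merge I(14) + (((A+D)+F)+B)(19) = 33
Step 5: Merge G(29) + (I+(((A+D)+F)+B))(33) = 62
Read each symbol's code off the tree from the root (left child = 0, right child = 1).

Codes:
  F: 1101 (length 4)
  I: 10 (length 2)
  A: 11000 (length 5)
  G: 0 (length 1)
  B: 111 (length 3)
  D: 11001 (length 5)
Average code length: 127/62 = 2.0484 bits/symbol


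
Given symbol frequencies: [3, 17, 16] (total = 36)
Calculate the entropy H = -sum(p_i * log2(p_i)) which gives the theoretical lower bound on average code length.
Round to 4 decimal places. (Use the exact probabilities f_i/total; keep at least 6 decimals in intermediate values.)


Per-symbol terms -p_i * log2(p_i) with p_i = f_i/36:
  p = 3/36 = 0.083333: log2(p) = -3.584963, -p*log2(p) = 0.298747
  p = 17/36 = 0.472222: log2(p) = -1.082462, -p*log2(p) = 0.511163
  p = 16/36 = 0.444444: log2(p) = -1.169925, -p*log2(p) = 0.519967
H = 0.298747 + 0.511163 + 0.519967 = 1.329877

H = 1.3299 bits/symbol


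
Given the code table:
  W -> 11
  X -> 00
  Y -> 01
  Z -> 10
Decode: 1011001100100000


Decoding:
10 -> Z
11 -> W
00 -> X
11 -> W
00 -> X
10 -> Z
00 -> X
00 -> X


Result: ZWXWXZXX


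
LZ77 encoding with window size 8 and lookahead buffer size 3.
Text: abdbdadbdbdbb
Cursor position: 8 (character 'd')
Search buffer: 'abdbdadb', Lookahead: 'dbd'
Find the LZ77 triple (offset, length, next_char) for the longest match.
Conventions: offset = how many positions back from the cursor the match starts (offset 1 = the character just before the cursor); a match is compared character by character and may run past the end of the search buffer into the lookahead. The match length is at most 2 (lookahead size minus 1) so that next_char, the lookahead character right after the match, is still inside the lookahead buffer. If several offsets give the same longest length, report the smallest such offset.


Try each offset into the search buffer:
  offset=1 (pos 7, char 'b'): match length 0
  offset=2 (pos 6, char 'd'): match length 2
  offset=3 (pos 5, char 'a'): match length 0
  offset=4 (pos 4, char 'd'): match length 1
  offset=5 (pos 3, char 'b'): match length 0
  offset=6 (pos 2, char 'd'): match length 2
  offset=7 (pos 1, char 'b'): match length 0
  offset=8 (pos 0, char 'a'): match length 0
Longest match has length 2, found at offsets 2, 6; take the smallest, offset 2.
next_char = character at position 8 + 2 = 10 -> 'd'

Best match: offset=2, length=2 (matching 'db' starting at position 6)
LZ77 triple: (2, 2, 'd')


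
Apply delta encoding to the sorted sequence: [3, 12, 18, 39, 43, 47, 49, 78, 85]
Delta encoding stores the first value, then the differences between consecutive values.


First value: 3
Deltas:
  12 - 3 = 9
  18 - 12 = 6
  39 - 18 = 21
  43 - 39 = 4
  47 - 43 = 4
  49 - 47 = 2
  78 - 49 = 29
  85 - 78 = 7


Delta encoded: [3, 9, 6, 21, 4, 4, 2, 29, 7]


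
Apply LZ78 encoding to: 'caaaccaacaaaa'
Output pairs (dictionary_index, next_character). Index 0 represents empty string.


LZ78 encoding steps:
Dictionary: {0: ''}
Step 1: w='' (idx 0), next='c' -> output (0, 'c'), add 'c' as idx 1
Step 2: w='' (idx 0), next='a' -> output (0, 'a'), add 'a' as idx 2
Step 3: w='a' (idx 2), next='a' -> output (2, 'a'), add 'aa' as idx 3
Step 4: w='c' (idx 1), next='c' -> output (1, 'c'), add 'cc' as idx 4
Step 5: w='aa' (idx 3), next='c' -> output (3, 'c'), add 'aac' as idx 5
Step 6: w='aa' (idx 3), next='a' -> output (3, 'a'), add 'aaa' as idx 6
Step 7: w='a' (idx 2), end of input -> output (2, '')


Encoded: [(0, 'c'), (0, 'a'), (2, 'a'), (1, 'c'), (3, 'c'), (3, 'a'), (2, '')]


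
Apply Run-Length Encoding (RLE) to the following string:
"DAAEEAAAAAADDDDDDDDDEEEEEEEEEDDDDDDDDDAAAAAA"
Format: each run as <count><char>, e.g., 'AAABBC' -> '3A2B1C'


Scanning runs left to right:
  i=0: run of 'D' x 1 -> '1D'
  i=1: run of 'A' x 2 -> '2A'
  i=3: run of 'E' x 2 -> '2E'
  i=5: run of 'A' x 6 -> '6A'
  i=11: run of 'D' x 9 -> '9D'
  i=20: run of 'E' x 9 -> '9E'
  i=29: run of 'D' x 9 -> '9D'
  i=38: run of 'A' x 6 -> '6A'

RLE = 1D2A2E6A9D9E9D6A


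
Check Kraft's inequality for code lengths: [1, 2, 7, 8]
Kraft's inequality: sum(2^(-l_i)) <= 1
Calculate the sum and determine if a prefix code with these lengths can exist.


Sum = 2^(-1) + 2^(-2) + 2^(-7) + 2^(-8)
    = 0.5 + 0.25 + 0.0078125 + 0.00390625
    = 195/256 = 0.76171875
Since 0.76171875 <= 1, Kraft's inequality IS satisfied.
A prefix code with these lengths CAN exist.

Kraft sum = 0.76171875. Satisfied.


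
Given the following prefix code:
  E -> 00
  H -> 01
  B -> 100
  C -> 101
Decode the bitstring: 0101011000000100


Decoding step by step:
Bits 01 -> H
Bits 01 -> H
Bits 01 -> H
Bits 100 -> B
Bits 00 -> E
Bits 00 -> E
Bits 100 -> B


Decoded message: HHHBEEB


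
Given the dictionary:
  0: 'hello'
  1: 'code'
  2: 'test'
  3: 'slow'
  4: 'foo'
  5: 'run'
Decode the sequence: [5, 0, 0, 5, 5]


Look up each index in the dictionary:
  5 -> 'run'
  0 -> 'hello'
  0 -> 'hello'
  5 -> 'run'
  5 -> 'run'

Decoded: "run hello hello run run"


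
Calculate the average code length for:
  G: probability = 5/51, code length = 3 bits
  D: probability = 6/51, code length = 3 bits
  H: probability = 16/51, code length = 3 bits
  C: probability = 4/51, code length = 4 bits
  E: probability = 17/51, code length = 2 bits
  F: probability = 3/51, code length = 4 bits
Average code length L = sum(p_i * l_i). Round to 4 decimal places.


Weighted contributions p_i * l_i:
  G: (5/51) * 3 = 15/51
  D: (6/51) * 3 = 18/51
  H: (16/51) * 3 = 48/51
  C: (4/51) * 4 = 16/51
  E: (17/51) * 2 = 34/51
  F: (3/51) * 4 = 12/51
Sum = (15 + 18 + 48 + 16 + 34 + 12)/51 = 143/51

L = 143/51 = 2.8039 bits/symbol


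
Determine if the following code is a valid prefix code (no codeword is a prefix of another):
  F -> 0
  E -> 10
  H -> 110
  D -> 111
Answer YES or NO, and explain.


Checking each pair (does one codeword prefix another?):
  F='0' vs E='10': no prefix
  F='0' vs H='110': no prefix
  F='0' vs D='111': no prefix
  E='10' vs F='0': no prefix
  E='10' vs H='110': no prefix
  E='10' vs D='111': no prefix
  H='110' vs F='0': no prefix
  H='110' vs E='10': no prefix
  H='110' vs D='111': no prefix
  D='111' vs F='0': no prefix
  D='111' vs E='10': no prefix
  D='111' vs H='110': no prefix
No violation found over all pairs.

YES -- this is a valid prefix code. No codeword is a prefix of any other codeword.


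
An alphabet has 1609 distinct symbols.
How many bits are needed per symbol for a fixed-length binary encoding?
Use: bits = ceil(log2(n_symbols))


log2(1609) = 10.6519
Bracket: 2^10 = 1024 < 1609 <= 2^11 = 2048
So ceil(log2(1609)) = 11

bits = ceil(log2(1609)) = ceil(10.6519) = 11 bits


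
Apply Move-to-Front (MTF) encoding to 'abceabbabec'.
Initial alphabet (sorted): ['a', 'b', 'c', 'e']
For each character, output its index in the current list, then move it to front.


MTF encoding:
'a': index 0 in ['a', 'b', 'c', 'e'] -> ['a', 'b', 'c', 'e']
'b': index 1 in ['a', 'b', 'c', 'e'] -> ['b', 'a', 'c', 'e']
'c': index 2 in ['b', 'a', 'c', 'e'] -> ['c', 'b', 'a', 'e']
'e': index 3 in ['c', 'b', 'a', 'e'] -> ['e', 'c', 'b', 'a']
'a': index 3 in ['e', 'c', 'b', 'a'] -> ['a', 'e', 'c', 'b']
'b': index 3 in ['a', 'e', 'c', 'b'] -> ['b', 'a', 'e', 'c']
'b': index 0 in ['b', 'a', 'e', 'c'] -> ['b', 'a', 'e', 'c']
'a': index 1 in ['b', 'a', 'e', 'c'] -> ['a', 'b', 'e', 'c']
'b': index 1 in ['a', 'b', 'e', 'c'] -> ['b', 'a', 'e', 'c']
'e': index 2 in ['b', 'a', 'e', 'c'] -> ['e', 'b', 'a', 'c']
'c': index 3 in ['e', 'b', 'a', 'c'] -> ['c', 'e', 'b', 'a']


Output: [0, 1, 2, 3, 3, 3, 0, 1, 1, 2, 3]


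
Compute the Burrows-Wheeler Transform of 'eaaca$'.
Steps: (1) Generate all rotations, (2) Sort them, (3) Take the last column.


Rotations (sorted):
  0: $eaaca -> last char: a
  1: a$eaac -> last char: c
  2: aaca$e -> last char: e
  3: aca$ea -> last char: a
  4: ca$eaa -> last char: a
  5: eaaca$ -> last char: $


BWT = aceaa$


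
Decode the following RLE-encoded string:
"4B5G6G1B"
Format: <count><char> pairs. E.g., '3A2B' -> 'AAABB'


Expanding each <count><char> pair:
  4B -> 'BBBB'
  5G -> 'GGGGG'
  6G -> 'GGGGGG'
  1B -> 'B'

Decoded = BBBBGGGGGGGGGGGB


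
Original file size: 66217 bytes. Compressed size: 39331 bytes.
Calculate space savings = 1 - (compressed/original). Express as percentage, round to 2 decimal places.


ratio = compressed/original = 39331/66217 = 0.593971
savings = 1 - ratio = 1 - 0.593971 = 0.406029
as a percentage: 0.406029 * 100 = 40.6%

Space savings = 1 - 39331/66217 = 40.6%


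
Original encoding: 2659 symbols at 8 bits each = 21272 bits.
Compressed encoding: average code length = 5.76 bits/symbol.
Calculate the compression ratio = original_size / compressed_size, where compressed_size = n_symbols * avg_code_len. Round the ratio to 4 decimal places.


original_size = n_symbols * orig_bits = 2659 * 8 = 21272 bits
compressed_size = n_symbols * avg_code_len = 2659 * 5.76 = 15315.84 bits
ratio = original_size / compressed_size = 21272 / 15315.84 = 1.3889

Compression ratio = 1.3889


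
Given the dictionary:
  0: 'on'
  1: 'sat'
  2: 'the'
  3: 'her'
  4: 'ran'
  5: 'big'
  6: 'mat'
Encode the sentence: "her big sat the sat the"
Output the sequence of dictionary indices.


Look up each word in the dictionary:
  'her' -> 3
  'big' -> 5
  'sat' -> 1
  'the' -> 2
  'sat' -> 1
  'the' -> 2

Encoded: [3, 5, 1, 2, 1, 2]


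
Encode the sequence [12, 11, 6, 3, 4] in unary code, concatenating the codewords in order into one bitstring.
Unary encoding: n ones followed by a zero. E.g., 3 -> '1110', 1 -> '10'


Encode each number as n ones followed by a terminating 0:
  12 -> 1111111111110 (13 bits)
  11 -> 111111111110 (12 bits)
  6 -> 1111110 (7 bits)
  3 -> 1110 (4 bits)
  4 -> 11110 (5 bits)
Total length = 13 + 12 + 7 + 4 + 5 = 41 bits.

Unary([12, 11, 6, 3, 4]) = 11111111111101111111111101111110111011110 (41 bits)


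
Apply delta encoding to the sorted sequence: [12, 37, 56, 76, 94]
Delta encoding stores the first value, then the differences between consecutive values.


First value: 12
Deltas:
  37 - 12 = 25
  56 - 37 = 19
  76 - 56 = 20
  94 - 76 = 18


Delta encoded: [12, 25, 19, 20, 18]


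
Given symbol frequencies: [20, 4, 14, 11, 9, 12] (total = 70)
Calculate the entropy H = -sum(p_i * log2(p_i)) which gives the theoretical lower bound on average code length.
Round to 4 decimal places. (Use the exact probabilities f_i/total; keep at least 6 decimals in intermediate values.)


Per-symbol terms -p_i * log2(p_i) with p_i = f_i/70:
  p = 20/70 = 0.285714: log2(p) = -1.807355, -p*log2(p) = 0.516387
  p = 4/70 = 0.057143: log2(p) = -4.129283, -p*log2(p) = 0.235959
  p = 14/70 = 0.200000: log2(p) = -2.321928, -p*log2(p) = 0.464386
  p = 11/70 = 0.157143: log2(p) = -2.669851, -p*log2(p) = 0.419548
  p = 9/70 = 0.128571: log2(p) = -2.959358, -p*log2(p) = 0.380489
  p = 12/70 = 0.171429: log2(p) = -2.544321, -p*log2(p) = 0.436169
H = 0.516387 + 0.235959 + 0.464386 + 0.419548 + 0.380489 + 0.436169 = 2.452938

H = 2.4529 bits/symbol


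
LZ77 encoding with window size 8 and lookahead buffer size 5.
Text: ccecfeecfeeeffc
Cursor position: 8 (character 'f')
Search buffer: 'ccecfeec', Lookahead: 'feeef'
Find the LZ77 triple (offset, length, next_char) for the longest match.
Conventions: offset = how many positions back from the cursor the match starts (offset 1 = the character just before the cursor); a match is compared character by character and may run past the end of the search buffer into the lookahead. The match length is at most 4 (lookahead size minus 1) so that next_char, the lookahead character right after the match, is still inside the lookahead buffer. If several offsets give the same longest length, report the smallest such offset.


Try each offset into the search buffer:
  offset=1 (pos 7, char 'c'): match length 0
  offset=2 (pos 6, char 'e'): match length 0
  offset=3 (pos 5, char 'e'): match length 0
  offset=4 (pos 4, char 'f'): match length 3
  offset=5 (pos 3, char 'c'): match length 0
  offset=6 (pos 2, char 'e'): match length 0
  offset=7 (pos 1, char 'c'): match length 0
  offset=8 (pos 0, char 'c'): match length 0
Longest match has length 3 at offset 4.
next_char = character at position 8 + 3 = 11 -> 'e'

Best match: offset=4, length=3 (matching 'fee' starting at position 4)
LZ77 triple: (4, 3, 'e')


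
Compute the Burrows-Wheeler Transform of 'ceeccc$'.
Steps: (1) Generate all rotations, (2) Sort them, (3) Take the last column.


Rotations (sorted):
  0: $ceeccc -> last char: c
  1: c$ceecc -> last char: c
  2: cc$ceec -> last char: c
  3: ccc$cee -> last char: e
  4: ceeccc$ -> last char: $
  5: eccc$ce -> last char: e
  6: eeccc$c -> last char: c


BWT = ccce$ec


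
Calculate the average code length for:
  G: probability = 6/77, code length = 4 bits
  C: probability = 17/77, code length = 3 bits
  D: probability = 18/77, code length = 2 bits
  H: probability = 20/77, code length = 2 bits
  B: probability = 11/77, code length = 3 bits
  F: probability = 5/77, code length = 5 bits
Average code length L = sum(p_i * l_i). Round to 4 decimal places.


Weighted contributions p_i * l_i:
  G: (6/77) * 4 = 24/77
  C: (17/77) * 3 = 51/77
  D: (18/77) * 2 = 36/77
  H: (20/77) * 2 = 40/77
  B: (11/77) * 3 = 33/77
  F: (5/77) * 5 = 25/77
Sum = (24 + 51 + 36 + 40 + 33 + 25)/77 = 209/77

L = 209/77 = 2.7143 bits/symbol


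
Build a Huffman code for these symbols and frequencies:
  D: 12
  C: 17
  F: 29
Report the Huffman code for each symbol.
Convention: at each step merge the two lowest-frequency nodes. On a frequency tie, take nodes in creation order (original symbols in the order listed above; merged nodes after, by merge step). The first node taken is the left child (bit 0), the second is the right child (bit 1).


Huffman tree construction:
Step 1: Merge D(12) + C(17) = 29
Step 2: Merge F(29) + (D+C)(29) = 58
Read each symbol's code off the tree from the root (left child = 0, right child = 1).

Codes:
  D: 10 (length 2)
  C: 11 (length 2)
  F: 0 (length 1)
Average code length: 87/58 = 1.5000 bits/symbol


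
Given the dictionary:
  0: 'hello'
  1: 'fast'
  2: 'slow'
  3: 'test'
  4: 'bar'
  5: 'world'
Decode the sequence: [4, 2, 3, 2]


Look up each index in the dictionary:
  4 -> 'bar'
  2 -> 'slow'
  3 -> 'test'
  2 -> 'slow'

Decoded: "bar slow test slow"


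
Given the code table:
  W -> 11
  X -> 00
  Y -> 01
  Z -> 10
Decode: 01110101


Decoding:
01 -> Y
11 -> W
01 -> Y
01 -> Y


Result: YWYY


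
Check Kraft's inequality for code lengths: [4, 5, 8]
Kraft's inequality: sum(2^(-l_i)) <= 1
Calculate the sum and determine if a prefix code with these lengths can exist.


Sum = 2^(-4) + 2^(-5) + 2^(-8)
    = 0.0625 + 0.03125 + 0.00390625
    = 25/256 = 0.09765625
Since 0.09765625 <= 1, Kraft's inequality IS satisfied.
A prefix code with these lengths CAN exist.

Kraft sum = 0.09765625. Satisfied.


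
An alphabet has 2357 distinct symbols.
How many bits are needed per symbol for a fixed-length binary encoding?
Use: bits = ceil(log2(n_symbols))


log2(2357) = 11.2027
Bracket: 2^11 = 2048 < 2357 <= 2^12 = 4096
So ceil(log2(2357)) = 12

bits = ceil(log2(2357)) = ceil(11.2027) = 12 bits


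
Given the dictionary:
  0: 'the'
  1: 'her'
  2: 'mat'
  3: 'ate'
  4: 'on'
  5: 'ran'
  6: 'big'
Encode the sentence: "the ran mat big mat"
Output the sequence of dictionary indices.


Look up each word in the dictionary:
  'the' -> 0
  'ran' -> 5
  'mat' -> 2
  'big' -> 6
  'mat' -> 2

Encoded: [0, 5, 2, 6, 2]


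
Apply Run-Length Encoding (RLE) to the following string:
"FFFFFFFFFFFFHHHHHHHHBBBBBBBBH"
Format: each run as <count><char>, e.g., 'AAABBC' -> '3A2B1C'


Scanning runs left to right:
  i=0: run of 'F' x 12 -> '12F'
  i=12: run of 'H' x 8 -> '8H'
  i=20: run of 'B' x 8 -> '8B'
  i=28: run of 'H' x 1 -> '1H'

RLE = 12F8H8B1H


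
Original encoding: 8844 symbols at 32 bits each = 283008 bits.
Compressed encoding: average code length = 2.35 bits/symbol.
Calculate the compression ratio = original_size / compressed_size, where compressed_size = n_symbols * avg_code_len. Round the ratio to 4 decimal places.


original_size = n_symbols * orig_bits = 8844 * 32 = 283008 bits
compressed_size = n_symbols * avg_code_len = 8844 * 2.35 = 20783.4 bits
ratio = original_size / compressed_size = 283008 / 20783.4 = 13.617

Compression ratio = 13.617


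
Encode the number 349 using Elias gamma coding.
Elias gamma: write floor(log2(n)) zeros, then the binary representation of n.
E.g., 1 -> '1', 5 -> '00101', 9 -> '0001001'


num_bits = floor(log2(349)) + 1 = 9
leading_zeros = num_bits - 1 = 8
binary(349) = 101011101

Elias gamma(349) = '00000000' + '101011101' = 00000000101011101 (17 bits)


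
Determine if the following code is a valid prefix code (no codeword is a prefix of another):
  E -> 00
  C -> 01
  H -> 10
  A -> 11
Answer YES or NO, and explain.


Checking each pair (does one codeword prefix another?):
  E='00' vs C='01': no prefix
  E='00' vs H='10': no prefix
  E='00' vs A='11': no prefix
  C='01' vs E='00': no prefix
  C='01' vs H='10': no prefix
  C='01' vs A='11': no prefix
  H='10' vs E='00': no prefix
  H='10' vs C='01': no prefix
  H='10' vs A='11': no prefix
  A='11' vs E='00': no prefix
  A='11' vs C='01': no prefix
  A='11' vs H='10': no prefix
No violation found over all pairs.

YES -- this is a valid prefix code. No codeword is a prefix of any other codeword.


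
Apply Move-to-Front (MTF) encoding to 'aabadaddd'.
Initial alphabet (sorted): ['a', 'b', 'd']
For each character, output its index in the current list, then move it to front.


MTF encoding:
'a': index 0 in ['a', 'b', 'd'] -> ['a', 'b', 'd']
'a': index 0 in ['a', 'b', 'd'] -> ['a', 'b', 'd']
'b': index 1 in ['a', 'b', 'd'] -> ['b', 'a', 'd']
'a': index 1 in ['b', 'a', 'd'] -> ['a', 'b', 'd']
'd': index 2 in ['a', 'b', 'd'] -> ['d', 'a', 'b']
'a': index 1 in ['d', 'a', 'b'] -> ['a', 'd', 'b']
'd': index 1 in ['a', 'd', 'b'] -> ['d', 'a', 'b']
'd': index 0 in ['d', 'a', 'b'] -> ['d', 'a', 'b']
'd': index 0 in ['d', 'a', 'b'] -> ['d', 'a', 'b']


Output: [0, 0, 1, 1, 2, 1, 1, 0, 0]


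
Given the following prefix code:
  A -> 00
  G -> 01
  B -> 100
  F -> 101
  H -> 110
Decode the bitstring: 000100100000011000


Decoding step by step:
Bits 00 -> A
Bits 01 -> G
Bits 00 -> A
Bits 100 -> B
Bits 00 -> A
Bits 00 -> A
Bits 110 -> H
Bits 00 -> A


Decoded message: AGABAAHA


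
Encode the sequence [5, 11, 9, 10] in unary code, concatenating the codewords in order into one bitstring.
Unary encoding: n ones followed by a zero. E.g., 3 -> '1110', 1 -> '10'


Encode each number as n ones followed by a terminating 0:
  5 -> 111110 (6 bits)
  11 -> 111111111110 (12 bits)
  9 -> 1111111110 (10 bits)
  10 -> 11111111110 (11 bits)
Total length = 6 + 12 + 10 + 11 = 39 bits.

Unary([5, 11, 9, 10]) = 111110111111111110111111111011111111110 (39 bits)


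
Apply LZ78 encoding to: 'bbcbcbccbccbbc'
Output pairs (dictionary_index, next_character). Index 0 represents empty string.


LZ78 encoding steps:
Dictionary: {0: ''}
Step 1: w='' (idx 0), next='b' -> output (0, 'b'), add 'b' as idx 1
Step 2: w='b' (idx 1), next='c' -> output (1, 'c'), add 'bc' as idx 2
Step 3: w='bc' (idx 2), next='b' -> output (2, 'b'), add 'bcb' as idx 3
Step 4: w='' (idx 0), next='c' -> output (0, 'c'), add 'c' as idx 4
Step 5: w='c' (idx 4), next='b' -> output (4, 'b'), add 'cb' as idx 5
Step 6: w='c' (idx 4), next='c' -> output (4, 'c'), add 'cc' as idx 6
Step 7: w='b' (idx 1), next='b' -> output (1, 'b'), add 'bb' as idx 7
Step 8: w='c' (idx 4), end of input -> output (4, '')


Encoded: [(0, 'b'), (1, 'c'), (2, 'b'), (0, 'c'), (4, 'b'), (4, 'c'), (1, 'b'), (4, '')]
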